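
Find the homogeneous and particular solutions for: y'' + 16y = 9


Homogeneous part: r² + 16 = 0 ⇒ r = ±4i, so y_h = C₁cos(4x) + C₂sin(4x).
Try constant y_p = A; plug in: 16A = 9 ⇒ A = 9/16.
General solution: y = C₁cos(4x) + C₂sin(4x) + 9/16.


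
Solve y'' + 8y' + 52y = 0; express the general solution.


Characteristic equation: r² + 8r + 52 = 0.
Discriminant is negative; roots r = -4 ± 6i (complex conjugate pair).
General solution uses e^(α x)(C₁ cos(β x) + C₂ sin(β x)): y = e^(-4x)(C₁cos(6x) + C₂sin(6x)).


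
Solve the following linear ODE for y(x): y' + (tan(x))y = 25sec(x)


P(x) = tan(x) ⇒ μ = e^(∫tan(x)dx) = sec(x).
(sec(x) y)' = 25sec²(x) ⇒ sec(x) y = 25tan(x) + C.
Multiply by cos(x): y = 25sin(x) + C·cos(x).


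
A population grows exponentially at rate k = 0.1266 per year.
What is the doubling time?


Exponential growth: P(t) = P₀ e^(0.1266t). Set P(t)/P₀ = 2: e^(0.1266t) = 2.
Solve: t = ln(2)/0.1266 ≈ 5.48 years.


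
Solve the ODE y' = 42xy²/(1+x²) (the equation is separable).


Separate: dy/y² = 42x/(1+x²) dx.
Integrate LHS: ∫ dy/y² = -1/y.
Integrate RHS via u = 1+x²: 21ln(1+x²) + C.
Result: -1/y = 21ln(1+x²) + C.


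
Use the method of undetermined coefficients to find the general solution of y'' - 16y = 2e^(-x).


Characteristic roots of r² - 16 = 0 are -4, 4.
y_h = C₁e^(-4x) + C₂e^(4x).
Forcing exponent -1 is not a characteristic root; try y_p = Ae^(-x).
Substitute: A·(1 + (0)·-1 + (-16)) = A·-15 = 2, so A = -2/15.
General solution: y = C₁e^(-4x) + C₂e^(4x) - (2/15)e^(-x).


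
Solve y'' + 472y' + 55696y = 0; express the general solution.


Characteristic equation: r² + 472r + 55696 = 0, i.e. (r + 236)² = 0.
Repeated root r = -236; include an x factor for the second linearly independent solution.
General solution: y = (C₁ + C₂x)e^(-236x).


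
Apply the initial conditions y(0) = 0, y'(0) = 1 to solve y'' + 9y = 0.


Characteristic roots of r² + 9 = 0 are ±3i, so y = C₁cos(3x) + C₂sin(3x).
Apply y(0) = 0: C₁ = 0. Differentiate and apply y'(0) = 1: 3·C₂ = 1, so C₂ = 1/3.
Particular solution: y = (1/3)sin(3x).


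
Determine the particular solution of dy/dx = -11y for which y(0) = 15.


General solution of y' = -11y is y = Ce^(-11x).
Apply y(0) = 15: C = 15.
Particular solution: y = 15e^(-11x).


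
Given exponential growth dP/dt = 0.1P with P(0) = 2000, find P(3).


The ODE dP/dt = 0.1P has solution P(t) = P(0)e^(0.1t).
Substitute P(0) = 2000 and t = 3: P(3) = 2000 e^(0.30) ≈ 2700.


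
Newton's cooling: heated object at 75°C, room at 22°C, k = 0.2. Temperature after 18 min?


Newton's law: dT/dt = -k(T - T_a) has solution T(t) = T_a + (T₀ - T_a)e^(-kt).
Plug in T_a = 22, T₀ = 75, k = 0.2, t = 18: T(18) = 22 + (53)e^(-3.60) ≈ 23.4°C.


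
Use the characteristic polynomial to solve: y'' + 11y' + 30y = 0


Characteristic equation: r² + 11r + 30 = 0.
Factor: (r + 6)(r + 5) = 0 ⇒ r = -6, -5 (distinct real).
General solution: y = C₁e^(-6x) + C₂e^(-5x).


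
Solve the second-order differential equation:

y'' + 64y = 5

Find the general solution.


Homogeneous part: r² + 64 = 0 ⇒ r = ±8i, so y_h = C₁cos(8x) + C₂sin(8x).
Try constant y_p = A; plug in: 64A = 5 ⇒ A = 5/64.
General solution: y = C₁cos(8x) + C₂sin(8x) + 5/64.


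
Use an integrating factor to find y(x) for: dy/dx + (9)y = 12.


P(x) = 9, Q(x) = 12; integrating factor μ = e^(9x).
(μ y)' = 12e^(9x) ⇒ μ y = (4/3)e^(9x) + C.
Divide by μ: y = 4/3 + Ce^(-9x).


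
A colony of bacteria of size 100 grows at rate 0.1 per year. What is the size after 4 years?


The ODE dP/dt = 0.1P has solution P(t) = P(0)e^(0.1t).
Substitute P(0) = 100 and t = 4: P(4) = 100 e^(0.40) ≈ 149.


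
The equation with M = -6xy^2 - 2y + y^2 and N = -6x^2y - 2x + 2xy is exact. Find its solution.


Check exactness: ∂M/∂y = -12xy - 2 + 2y and ∂N/∂x = -12xy - 2 + 2y; equal, so the equation is exact.
Integrate M with respect to x (treating y as constant): ∫M dx = -3x^2y^2 - 2xy + xy^2 + h(y).
Differentiate w.r.t. y and set equal to N: all terms match, so h'(y) = 0 and h is a constant absorbed into C.
General solution: -3x^2y^2 - 2xy + xy^2 = C.


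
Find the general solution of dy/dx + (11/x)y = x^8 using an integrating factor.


P(x) = 11/x ⇒ μ = x^11.
(x^11 y)' = x^19 ⇒ x^11 y = x^20/(20) + C.
Solve for y: y = (1/20)x^9 + C/x^11.


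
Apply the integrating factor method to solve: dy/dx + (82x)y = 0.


P(x) = 82x ⇒ μ = e^(41x²).
Q(x) = 0 so μ y is constant: y = Ce^(-41x²).


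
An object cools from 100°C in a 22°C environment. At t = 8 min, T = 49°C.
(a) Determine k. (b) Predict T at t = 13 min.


Newton's law: T(t) = T_a + (T₀ - T_a)e^(-kt).
(a) Use T(8) = 49: (49 - 22)/(100 - 22) = e^(-k·8), so k = -ln(0.346)/8 ≈ 0.1326.
(b) Apply k to t = 13: T(13) = 22 + (78)e^(-1.724) ≈ 35.9°C.


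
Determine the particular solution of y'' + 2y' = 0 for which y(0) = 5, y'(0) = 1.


Characteristic roots of r² + 2r = 0 are 0, -2.
General solution y = c₁ + c₂ e^(-2x).
Apply y(0) = 5: c₁ + c₂ = 5. Apply y'(0) = 1: 0 c₁ - 2 c₂ = 1.
Solve: c₁ = 11/2, c₂ = -1/2.
Particular solution: y = 11/2 - (1/2)e^(-2x).


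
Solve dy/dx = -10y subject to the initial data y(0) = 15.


General solution of y' = -10y is y = Ce^(-10x).
Apply y(0) = 15: C = 15.
Particular solution: y = 15e^(-10x).


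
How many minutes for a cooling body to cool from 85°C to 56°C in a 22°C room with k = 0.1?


From T(t) = T_a + (T₀ - T_a)e^(-kt), set T(t) = 56:
(56 - 22) / (85 - 22) = e^(-0.1t), so t = -ln(0.540)/0.1 ≈ 6.2 minutes.


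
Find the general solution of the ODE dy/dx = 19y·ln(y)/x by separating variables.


Separate: dy/[y ln(y)] = 19 dx/x.
Substitute u = ln(y): du/u = 19 dx/x.
Integrate: ln|ln(y)| = 19ln|x| + C₀, hence ln(y) = C·x^19.


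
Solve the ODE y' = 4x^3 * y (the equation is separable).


Separate variables: dy/y = 4x^3 dx.
Integrate: ln|y| = x^4 + C₀.
Exponentiate: y = Ce^(x^4).


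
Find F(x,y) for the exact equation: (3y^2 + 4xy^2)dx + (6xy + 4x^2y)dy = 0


Check exactness: ∂M/∂y = 6y + 8xy and ∂N/∂x = 6y + 8xy; equal, so the equation is exact.
Integrate M with respect to x (treating y as constant): ∫M dx = 3xy^2 + 2x^2y^2 + h(y).
Differentiate w.r.t. y and set equal to N: all terms match, so h'(y) = 0 and h is a constant absorbed into C.
General solution: 3xy^2 + 2x^2y^2 = C.


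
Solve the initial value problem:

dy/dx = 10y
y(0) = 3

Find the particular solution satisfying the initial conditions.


General solution of y' = 10y is y = Ce^(10x).
Apply y(0) = 3: C = 3.
Particular solution: y = 3e^(10x).


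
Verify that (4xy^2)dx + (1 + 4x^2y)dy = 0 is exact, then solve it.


Check exactness: ∂M/∂y = 8xy and ∂N/∂x = 8xy; equal, so the equation is exact.
Integrate M with respect to x (treating y as constant): ∫M dx = 2x^2y^2 + h(y).
Differentiate w.r.t. y and set equal to N: the x-dependent terms already match, leaving h'(y) = 1. Integrate: h(y) = y.
So F(x,y) = y + 2x^2y^2.
General solution: y + 2x^2y^2 = C.


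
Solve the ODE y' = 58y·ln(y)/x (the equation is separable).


Separate: dy/[y ln(y)] = 58 dx/x.
Substitute u = ln(y): du/u = 58 dx/x.
Integrate: ln|ln(y)| = 58ln|x| + C₀, hence ln(y) = C·x^58.


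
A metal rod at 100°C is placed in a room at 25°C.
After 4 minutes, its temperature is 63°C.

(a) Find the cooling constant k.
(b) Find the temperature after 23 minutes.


Newton's law: T(t) = T_a + (T₀ - T_a)e^(-kt).
(a) Use T(4) = 63: (63 - 25)/(100 - 25) = e^(-k·4), so k = -ln(0.507)/4 ≈ 0.1700.
(b) Apply k to t = 23: T(23) = 25 + (75)e^(-3.909) ≈ 26.5°C.


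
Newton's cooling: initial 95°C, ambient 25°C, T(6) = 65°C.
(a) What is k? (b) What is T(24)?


Newton's law: T(t) = T_a + (T₀ - T_a)e^(-kt).
(a) Use T(6) = 65: (65 - 25)/(95 - 25) = e^(-k·6), so k = -ln(0.571)/6 ≈ 0.0933.
(b) Apply k to t = 24: T(24) = 25 + (70)e^(-2.238) ≈ 32.5°C.


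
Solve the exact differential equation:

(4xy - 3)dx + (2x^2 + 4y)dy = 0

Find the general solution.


Check exactness: ∂M/∂y = 4x and ∂N/∂x = 4x; equal, so the equation is exact.
Integrate M with respect to x (treating y as constant): ∫M dx = 2x^2y - 3x + h(y).
Differentiate w.r.t. y and set equal to N: the x-dependent terms already match, leaving h'(y) = 4y. Integrate: h(y) = 2y^2.
So F(x,y) = 2x^2y + 2y^2 - 3x.
General solution: 2x^2y + 2y^2 - 3x = C.


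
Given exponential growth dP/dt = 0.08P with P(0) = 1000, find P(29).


The ODE dP/dt = 0.08P has solution P(t) = P(0)e^(0.08t).
Substitute P(0) = 1000 and t = 29: P(29) = 1000 e^(2.32) ≈ 10176.


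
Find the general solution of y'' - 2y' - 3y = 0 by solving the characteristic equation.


Characteristic equation: r² - 2r - 3 = 0.
Factor: (r - 3)(r + 1) = 0 ⇒ r = 3, -1 (distinct real).
General solution: y = C₁e^(3x) + C₂e^(-x).


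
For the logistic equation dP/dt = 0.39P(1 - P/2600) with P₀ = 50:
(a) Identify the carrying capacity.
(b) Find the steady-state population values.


Logistic ODE dP/dt = 0.39P(1 - P/2600) has equilibria where dP/dt = 0, i.e. P = 0 or P = 2600.
The coefficient (1 - P/K) = 0 when P = K, identifying K = 2600 as the carrying capacity.
(a) K = 2600; (b) equilibria P = 0 and P = 2600.


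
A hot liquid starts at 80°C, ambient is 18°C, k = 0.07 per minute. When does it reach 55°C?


From T(t) = T_a + (T₀ - T_a)e^(-kt), set T(t) = 55:
(55 - 18) / (80 - 18) = e^(-0.07t), so t = -ln(0.597)/0.07 ≈ 7.4 minutes.


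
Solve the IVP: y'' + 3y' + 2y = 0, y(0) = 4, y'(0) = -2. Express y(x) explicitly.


Characteristic roots of r² + 3r + 2 = 0 are -2, -1.
General solution y = c₁ e^(-2x) + c₂ e^(-x).
Apply y(0) = 4: c₁ + c₂ = 4. Apply y'(0) = -2: -2 c₁ - 1 c₂ = -2.
Solve: c₁ = -2, c₂ = 6.
Particular solution: y = -2e^(-2x) + 6e^(-x).


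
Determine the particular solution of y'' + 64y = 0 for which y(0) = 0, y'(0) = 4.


Characteristic roots of r² + 64 = 0 are ±8i, so y = C₁cos(8x) + C₂sin(8x).
Apply y(0) = 0: C₁ = 0. Differentiate and apply y'(0) = 4: 8·C₂ = 4, so C₂ = 1/2.
Particular solution: y = (1/2)sin(8x).


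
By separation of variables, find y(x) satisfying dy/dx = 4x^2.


Integrate both sides with respect to x: y = ∫ 4x^2 dx = (4/3)x^3 + C.


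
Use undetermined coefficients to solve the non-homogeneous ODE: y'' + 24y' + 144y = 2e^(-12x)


Characteristic polynomial (r + 12)² = 0; repeated root r = -12.
y_h = (C₁ + C₂x)e^(-12x). Forcing matches the repeated root (resonance), so try y_p = Ax² e^(-12x).
Substitute and solve for A: 2A = 2, so A = 1.
General solution: y = (C₁ + C₂x + x²)e^(-12x).


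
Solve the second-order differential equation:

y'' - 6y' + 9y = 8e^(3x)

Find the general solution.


Characteristic polynomial (r - 3)² = 0; repeated root r = 3.
y_h = (C₁ + C₂x)e^(3x). Forcing matches the repeated root (resonance), so try y_p = Ax² e^(3x).
Substitute and solve for A: 2A = 8, so A = 4.
General solution: y = (C₁ + C₂x + 4x²)e^(3x).


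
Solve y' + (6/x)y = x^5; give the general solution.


P(x) = 6/x ⇒ μ = x^6.
(x^6 y)' = x^6·x^5 = x^11.
Integrate: x^6 y = x^12/(12) + C.
Solve for y: y = (1/12)x^6 + C/x^6.


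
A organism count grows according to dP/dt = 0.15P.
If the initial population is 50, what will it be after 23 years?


The ODE dP/dt = 0.15P has solution P(t) = P(0)e^(0.15t).
Substitute P(0) = 50 and t = 23: P(23) = 50 e^(3.45) ≈ 1575.


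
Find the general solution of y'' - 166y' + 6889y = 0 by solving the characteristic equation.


Characteristic equation: r² - 166r + 6889 = 0, i.e. (r - 83)² = 0.
Repeated root r = 83; include an x factor for the second linearly independent solution.
General solution: y = (C₁ + C₂x)e^(83x).


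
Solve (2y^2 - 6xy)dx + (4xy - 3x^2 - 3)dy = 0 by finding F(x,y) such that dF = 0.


Check exactness: ∂M/∂y = 4y - 6x and ∂N/∂x = 4y - 6x; equal, so the equation is exact.
Integrate M with respect to x (treating y as constant): ∫M dx = 2xy^2 - 3x^2y + h(y).
Differentiate w.r.t. y and set equal to N: the x-dependent terms already match, leaving h'(y) = -3. Integrate: h(y) = -3y.
So F(x,y) = 2xy^2 - 3x^2y - 3y.
General solution: 2xy^2 - 3x^2y - 3y = C.


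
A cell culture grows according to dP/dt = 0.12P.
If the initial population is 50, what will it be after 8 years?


The ODE dP/dt = 0.12P has solution P(t) = P(0)e^(0.12t).
Substitute P(0) = 50 and t = 8: P(8) = 50 e^(0.96) ≈ 131.


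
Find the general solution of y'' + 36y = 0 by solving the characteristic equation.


Characteristic equation: r² + 36 = 0.
Discriminant is negative; roots r = 0 ± 6i (complex conjugate pair).
General solution uses e^(α x)(C₁ cos(β x) + C₂ sin(β x)): y = C₁cos(6x) + C₂sin(6x).


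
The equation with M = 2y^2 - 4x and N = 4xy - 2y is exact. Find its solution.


Check exactness: ∂M/∂y = 4y and ∂N/∂x = 4y; equal, so the equation is exact.
Integrate M with respect to x (treating y as constant): ∫M dx = 2xy^2 - 2x^2 + h(y).
Differentiate w.r.t. y and set equal to N: the x-dependent terms already match, leaving h'(y) = -2y. Integrate: h(y) = -y^2.
So F(x,y) = 2xy^2 - 2x^2 - y^2.
General solution: 2xy^2 - 2x^2 - y^2 = C.


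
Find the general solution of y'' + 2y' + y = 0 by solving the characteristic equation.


Characteristic equation: r² + 2r + 1 = 0, i.e. (r + 1)² = 0.
Repeated root r = -1; include an x factor for the second linearly independent solution.
General solution: y = (C₁ + C₂x)e^(-x).


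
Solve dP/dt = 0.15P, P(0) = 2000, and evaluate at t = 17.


The ODE dP/dt = 0.15P has solution P(t) = P(0)e^(0.15t).
Substitute P(0) = 2000 and t = 17: P(17) = 2000 e^(2.55) ≈ 25614.


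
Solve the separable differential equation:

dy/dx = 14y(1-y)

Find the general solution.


Separate: dy/[y(1-y)] = 14 dx.
Partial fractions: 1/[y(1-y)] = 1/y + 1/(1-y).
Integrate: ln|y/(1-y)| = 14x + C₀.
Solve for y: y = 1/(1 + Ce^(-14x)).


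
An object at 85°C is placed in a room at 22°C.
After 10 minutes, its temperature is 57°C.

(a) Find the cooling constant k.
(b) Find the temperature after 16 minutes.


Newton's law: T(t) = T_a + (T₀ - T_a)e^(-kt).
(a) Use T(10) = 57: (57 - 22)/(85 - 22) = e^(-k·10), so k = -ln(0.556)/10 ≈ 0.0588.
(b) Apply k to t = 16: T(16) = 22 + (63)e^(-0.940) ≈ 46.6°C.


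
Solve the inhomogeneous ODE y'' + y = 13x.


Homogeneous: r² + 1 = 0 ⇒ r = ±1i, y_h = C₁cos(x) + C₂sin(x).
Polynomial forcing; try y_p = Ax + B. Then y_p'' + 1 y_p = 1(Ax + B) = 13x, so B = 0 and A = 13.
General solution: y = C₁cos(x) + C₂sin(x) + 13x.


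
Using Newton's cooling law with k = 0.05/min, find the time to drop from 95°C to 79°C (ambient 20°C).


From T(t) = T_a + (T₀ - T_a)e^(-kt), set T(t) = 79:
(79 - 20) / (95 - 20) = e^(-0.05t), so t = -ln(0.787)/0.05 ≈ 4.8 minutes.


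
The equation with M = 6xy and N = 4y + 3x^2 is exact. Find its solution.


Check exactness: ∂M/∂y = 6x and ∂N/∂x = 6x; equal, so the equation is exact.
Integrate M with respect to x (treating y as constant): ∫M dx = 3x^2y + h(y).
Differentiate w.r.t. y and set equal to N: the x-dependent terms already match, leaving h'(y) = 4y. Integrate: h(y) = 2y^2.
So F(x,y) = 2y^2 + 3x^2y.
General solution: 2y^2 + 3x^2y = C.


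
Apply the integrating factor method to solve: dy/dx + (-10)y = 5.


P(x) = -10 ⇒ μ = e^(-10x).
(μ y)' = 5e^(-10x) ⇒ μ y = -(1/2)e^(-10x) + C.
Divide by μ: y = -1/2 + Ce^(10x).


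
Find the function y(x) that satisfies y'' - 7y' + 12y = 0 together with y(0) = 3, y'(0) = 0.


Characteristic roots of r² - 7r + 12 = 0 are 4, 3.
General solution y = c₁ e^(4x) + c₂ e^(3x).
Apply y(0) = 3: c₁ + c₂ = 3. Apply y'(0) = 0: 4 c₁ + 3 c₂ = 0.
Solve: c₁ = -9, c₂ = 12.
Particular solution: y = -9e^(4x) + 12e^(3x).


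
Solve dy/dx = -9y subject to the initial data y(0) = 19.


General solution of y' = -9y is y = Ce^(-9x).
Apply y(0) = 19: C = 19.
Particular solution: y = 19e^(-9x).


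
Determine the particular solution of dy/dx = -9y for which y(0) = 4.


General solution of y' = -9y is y = Ce^(-9x).
Apply y(0) = 4: C = 4.
Particular solution: y = 4e^(-9x).


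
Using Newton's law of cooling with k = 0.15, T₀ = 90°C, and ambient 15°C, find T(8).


Newton's law: dT/dt = -k(T - T_a) has solution T(t) = T_a + (T₀ - T_a)e^(-kt).
Plug in T_a = 15, T₀ = 90, k = 0.15, t = 8: T(8) = 15 + (75)e^(-1.20) ≈ 37.6°C.


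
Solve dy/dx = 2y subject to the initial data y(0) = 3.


General solution of y' = 2y is y = Ce^(2x).
Apply y(0) = 3: C = 3.
Particular solution: y = 3e^(2x).


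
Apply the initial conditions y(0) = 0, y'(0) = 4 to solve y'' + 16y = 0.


Characteristic roots of r² + 16 = 0 are ±4i, so y = C₁cos(4x) + C₂sin(4x).
Apply y(0) = 0: C₁ = 0. Differentiate and apply y'(0) = 4: 4·C₂ = 4, so C₂ = 1.
Particular solution: y = sin(4x).


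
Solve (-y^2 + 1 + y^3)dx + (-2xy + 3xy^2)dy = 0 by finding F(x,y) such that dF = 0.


Check exactness: ∂M/∂y = -2y + 3y^2 and ∂N/∂x = -2y + 3y^2; equal, so the equation is exact.
Integrate M with respect to x (treating y as constant): ∫M dx = -xy^2 + x + xy^3 + h(y).
Differentiate w.r.t. y and set equal to N: all terms match, so h'(y) = 0 and h is a constant absorbed into C.
General solution: -xy^2 + x + xy^3 = C.


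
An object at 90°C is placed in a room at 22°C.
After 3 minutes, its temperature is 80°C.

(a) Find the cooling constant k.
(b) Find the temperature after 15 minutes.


Newton's law: T(t) = T_a + (T₀ - T_a)e^(-kt).
(a) Use T(3) = 80: (80 - 22)/(90 - 22) = e^(-k·3), so k = -ln(0.853)/3 ≈ 0.0530.
(b) Apply k to t = 15: T(15) = 22 + (68)e^(-0.795) ≈ 52.7°C.


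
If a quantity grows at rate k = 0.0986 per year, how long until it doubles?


Exponential growth: P(t) = P₀ e^(0.0986t). Set P(t)/P₀ = 2: e^(0.0986t) = 2.
Solve: t = ln(2)/0.0986 ≈ 7.03 years.


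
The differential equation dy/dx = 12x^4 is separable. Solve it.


Integrate both sides with respect to x: y = ∫ 12x^4 dx = (12/5)x^5 + C.


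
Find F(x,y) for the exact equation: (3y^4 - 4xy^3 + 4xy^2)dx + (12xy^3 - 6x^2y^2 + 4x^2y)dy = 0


Check exactness: ∂M/∂y = 12y^3 - 12xy^2 + 8xy and ∂N/∂x = 12y^3 - 12xy^2 + 8xy; equal, so the equation is exact.
Integrate M with respect to x (treating y as constant): ∫M dx = 3xy^4 - 2x^2y^3 + 2x^2y^2 + h(y).
Differentiate w.r.t. y and set equal to N: all terms match, so h'(y) = 0 and h is a constant absorbed into C.
General solution: 3xy^4 - 2x^2y^3 + 2x^2y^2 = C.


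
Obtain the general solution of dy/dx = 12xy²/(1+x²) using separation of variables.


Separate: dy/y² = 12x/(1+x²) dx.
Integrate LHS: ∫ dy/y² = -1/y.
Integrate RHS via u = 1+x²: 6ln(1+x²) + C.
Result: -1/y = 6ln(1+x²) + C.


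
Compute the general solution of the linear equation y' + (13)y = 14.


P(x) = 13, Q(x) = 14; integrating factor μ = e^(13x).
(μ y)' = 14e^(13x) ⇒ μ y = (14/13)e^(13x) + C.
Divide by μ: y = 14/13 + Ce^(-13x).


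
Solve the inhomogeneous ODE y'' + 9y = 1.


Homogeneous part: r² + 9 = 0 ⇒ r = ±3i, so y_h = C₁cos(3x) + C₂sin(3x).
Try constant y_p = A; plug in: 9A = 1 ⇒ A = 1/9.
General solution: y = C₁cos(3x) + C₂sin(3x) + 1/9.


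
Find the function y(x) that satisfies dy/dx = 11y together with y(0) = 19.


General solution of y' = 11y is y = Ce^(11x).
Apply y(0) = 19: C = 19.
Particular solution: y = 19e^(11x).


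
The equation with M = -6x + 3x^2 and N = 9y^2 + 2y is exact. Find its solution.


Check exactness: ∂M/∂y = 0 and ∂N/∂x = 0; equal, so the equation is exact.
Integrate M with respect to x (treating y as constant): ∫M dx = -3x^2 + x^3 + h(y).
Differentiate w.r.t. y and set equal to N: the x-dependent terms already match, leaving h'(y) = 9y^2 + 2y. Integrate: h(y) = 3y^3 + y^2.
So F(x,y) = 3y^3 + y^2 - 3x^2 + x^3.
General solution: 3y^3 + y^2 - 3x^2 + x^3 = C.


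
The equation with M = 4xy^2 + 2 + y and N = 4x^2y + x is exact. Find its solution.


Check exactness: ∂M/∂y = 8xy + 1 and ∂N/∂x = 8xy + 1; equal, so the equation is exact.
Integrate M with respect to x (treating y as constant): ∫M dx = 2x^2y^2 + 2x + xy + h(y).
Differentiate w.r.t. y and set equal to N: all terms match, so h'(y) = 0 and h is a constant absorbed into C.
General solution: 2x^2y^2 + 2x + xy = C.


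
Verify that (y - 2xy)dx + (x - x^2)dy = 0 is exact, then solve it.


Check exactness: ∂M/∂y = 1 - 2x and ∂N/∂x = 1 - 2x; equal, so the equation is exact.
Integrate M with respect to x (treating y as constant): ∫M dx = xy - x^2y + h(y).
Differentiate w.r.t. y and set equal to N: all terms match, so h'(y) = 0 and h is a constant absorbed into C.
General solution: xy - x^2y = C.


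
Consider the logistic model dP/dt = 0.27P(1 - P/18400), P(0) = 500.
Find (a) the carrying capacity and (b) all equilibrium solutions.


Logistic ODE dP/dt = 0.27P(1 - P/18400) has equilibria where dP/dt = 0, i.e. P = 0 or P = 18400.
The coefficient (1 - P/K) = 0 when P = K, identifying K = 18400 as the carrying capacity.
(a) K = 18400; (b) equilibria P = 0 and P = 18400.


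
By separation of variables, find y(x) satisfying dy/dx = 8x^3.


Integrate both sides with respect to x: y = ∫ 8x^3 dx = 2x^4 + C.


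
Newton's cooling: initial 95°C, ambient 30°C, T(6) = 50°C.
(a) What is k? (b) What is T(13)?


Newton's law: T(t) = T_a + (T₀ - T_a)e^(-kt).
(a) Use T(6) = 50: (50 - 30)/(95 - 30) = e^(-k·6), so k = -ln(0.308)/6 ≈ 0.1964.
(b) Apply k to t = 13: T(13) = 30 + (65)e^(-2.554) ≈ 35.1°C.


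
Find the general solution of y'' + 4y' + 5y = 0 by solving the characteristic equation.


Characteristic equation: r² + 4r + 5 = 0.
Discriminant is negative; roots r = -2 ± 1i (complex conjugate pair).
General solution uses e^(α x)(C₁ cos(β x) + C₂ sin(β x)): y = e^(-2x)(C₁cos(x) + C₂sin(x)).


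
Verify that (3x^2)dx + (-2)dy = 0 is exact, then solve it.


Check exactness: ∂M/∂y = 0 and ∂N/∂x = 0; equal, so the equation is exact.
Integrate M with respect to x (treating y as constant): ∫M dx = x^3 + h(y).
Differentiate w.r.t. y and set equal to N: the x-dependent terms already match, leaving h'(y) = -2. Integrate: h(y) = -2y.
So F(x,y) = -2y + x^3.
General solution: -2y + x^3 = C.


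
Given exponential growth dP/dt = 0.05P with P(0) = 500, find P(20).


The ODE dP/dt = 0.05P has solution P(t) = P(0)e^(0.05t).
Substitute P(0) = 500 and t = 20: P(20) = 500 e^(1.00) ≈ 1359.


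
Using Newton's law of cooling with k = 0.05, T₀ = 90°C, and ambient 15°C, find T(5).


Newton's law: dT/dt = -k(T - T_a) has solution T(t) = T_a + (T₀ - T_a)e^(-kt).
Plug in T_a = 15, T₀ = 90, k = 0.05, t = 5: T(5) = 15 + (75)e^(-0.25) ≈ 73.4°C.


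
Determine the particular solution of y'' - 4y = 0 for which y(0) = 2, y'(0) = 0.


Characteristic roots of r² - 4 = 0 are -2, 2.
General solution y = c₁ e^(-2x) + c₂ e^(2x).
Apply y(0) = 2: c₁ + c₂ = 2. Apply y'(0) = 0: -2 c₁ + 2 c₂ = 0.
Solve: c₁ = 1, c₂ = 1.
Particular solution: y = e^(-2x) + e^(2x).


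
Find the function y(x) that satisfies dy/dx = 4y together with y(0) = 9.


General solution of y' = 4y is y = Ce^(4x).
Apply y(0) = 9: C = 9.
Particular solution: y = 9e^(4x).


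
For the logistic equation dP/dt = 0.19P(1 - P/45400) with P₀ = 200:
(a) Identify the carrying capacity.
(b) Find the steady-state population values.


Logistic ODE dP/dt = 0.19P(1 - P/45400) has equilibria where dP/dt = 0, i.e. P = 0 or P = 45400.
The coefficient (1 - P/K) = 0 when P = K, identifying K = 45400 as the carrying capacity.
(a) K = 45400; (b) equilibria P = 0 and P = 45400.


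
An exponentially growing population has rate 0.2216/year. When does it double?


Exponential growth: P(t) = P₀ e^(0.2216t). Set P(t)/P₀ = 2: e^(0.2216t) = 2.
Solve: t = ln(2)/0.2216 ≈ 3.13 years.


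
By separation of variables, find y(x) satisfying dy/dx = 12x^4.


Integrate both sides with respect to x: y = ∫ 12x^4 dx = (12/5)x^5 + C.


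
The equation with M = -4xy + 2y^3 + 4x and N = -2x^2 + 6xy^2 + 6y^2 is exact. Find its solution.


Check exactness: ∂M/∂y = -4x + 6y^2 and ∂N/∂x = -4x + 6y^2; equal, so the equation is exact.
Integrate M with respect to x (treating y as constant): ∫M dx = -2x^2y + 2xy^3 + 2x^2 + h(y).
Differentiate w.r.t. y and set equal to N: the x-dependent terms already match, leaving h'(y) = 6y^2. Integrate: h(y) = 2y^3.
So F(x,y) = -2x^2y + 2xy^3 + 2x^2 + 2y^3.
General solution: -2x^2y + 2xy^3 + 2x^2 + 2y^3 = C.


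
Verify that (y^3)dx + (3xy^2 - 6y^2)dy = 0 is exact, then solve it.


Check exactness: ∂M/∂y = 3y^2 and ∂N/∂x = 3y^2; equal, so the equation is exact.
Integrate M with respect to x (treating y as constant): ∫M dx = xy^3 + h(y).
Differentiate w.r.t. y and set equal to N: the x-dependent terms already match, leaving h'(y) = -6y^2. Integrate: h(y) = -2y^3.
So F(x,y) = xy^3 - 2y^3.
General solution: xy^3 - 2y^3 = C.


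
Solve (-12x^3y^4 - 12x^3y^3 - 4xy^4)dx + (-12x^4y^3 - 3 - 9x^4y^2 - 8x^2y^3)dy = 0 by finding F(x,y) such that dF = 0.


Check exactness: ∂M/∂y = -48x^3y^3 - 36x^3y^2 - 16xy^3 and ∂N/∂x = -48x^3y^3 - 36x^3y^2 - 16xy^3; equal, so the equation is exact.
Integrate M with respect to x (treating y as constant): ∫M dx = -3x^4y^4 - 3x^4y^3 - 2x^2y^4 + h(y).
Differentiate w.r.t. y and set equal to N: the x-dependent terms already match, leaving h'(y) = -3. Integrate: h(y) = -3y.
So F(x,y) = -3x^4y^4 - 3y - 3x^4y^3 - 2x^2y^4.
General solution: -3x^4y^4 - 3y - 3x^4y^3 - 2x^2y^4 = C.


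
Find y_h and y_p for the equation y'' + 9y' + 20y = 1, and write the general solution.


Characteristic roots of r² + 9r + 20 = 0 are -5, -4.
y_h = C₁e^(-5x) + C₂e^(-4x).
Constant forcing; try y_p = A. Then 20A = 1 ⇒ A = 1/20.
General solution: y = C₁e^(-5x) + C₂e^(-4x) + 1/20.


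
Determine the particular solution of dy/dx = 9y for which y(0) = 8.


General solution of y' = 9y is y = Ce^(9x).
Apply y(0) = 8: C = 8.
Particular solution: y = 8e^(9x).


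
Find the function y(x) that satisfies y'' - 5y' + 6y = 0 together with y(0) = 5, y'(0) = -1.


Characteristic roots of r² - 5r + 6 = 0 are 3, 2.
General solution y = c₁ e^(3x) + c₂ e^(2x).
Apply y(0) = 5: c₁ + c₂ = 5. Apply y'(0) = -1: 3 c₁ + 2 c₂ = -1.
Solve: c₁ = -11, c₂ = 16.
Particular solution: y = -11e^(3x) + 16e^(2x).


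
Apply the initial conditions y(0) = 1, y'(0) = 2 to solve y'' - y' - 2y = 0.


Characteristic roots of r² - r - 2 = 0 are 2, -1.
General solution y = c₁ e^(2x) + c₂ e^(-x).
Apply y(0) = 1: c₁ + c₂ = 1. Apply y'(0) = 2: 2 c₁ - 1 c₂ = 2.
Solve: c₁ = 1, c₂ = 0.
Particular solution: y = e^(2x) + 0e^(-x).


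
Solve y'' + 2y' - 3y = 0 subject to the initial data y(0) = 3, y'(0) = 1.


Characteristic roots of r² + 2r - 3 = 0 are -3, 1.
General solution y = c₁ e^(-3x) + c₂ e^(x).
Apply y(0) = 3: c₁ + c₂ = 3. Apply y'(0) = 1: -3 c₁ + 1 c₂ = 1.
Solve: c₁ = 1/2, c₂ = 5/2.
Particular solution: y = (1/2)e^(-3x) + (5/2)e^(x).


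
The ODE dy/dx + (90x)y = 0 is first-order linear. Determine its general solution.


P(x) = 90x ⇒ μ = e^(45x²).
Q(x) = 0 so μ y is constant: y = Ce^(-45x²).


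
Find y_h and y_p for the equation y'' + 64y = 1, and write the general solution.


Homogeneous part: r² + 64 = 0 ⇒ r = ±8i, so y_h = C₁cos(8x) + C₂sin(8x).
Try constant y_p = A; plug in: 64A = 1 ⇒ A = 1/64.
General solution: y = C₁cos(8x) + C₂sin(8x) + 1/64.


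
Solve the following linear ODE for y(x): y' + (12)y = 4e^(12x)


P(x) = 12 ⇒ μ = e^(12x).
(μ y)' = 4e^(24x) ⇒ μ y = (4/24)e^(24x) + C.
Divide by μ: y = (1/6)e^(12x) + Ce^(-12x).


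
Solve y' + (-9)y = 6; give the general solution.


P(x) = -9 ⇒ μ = e^(-9x).
(μ y)' = 6e^(-9x) ⇒ μ y = -(2/3)e^(-9x) + C.
Divide by μ: y = -2/3 + Ce^(9x).


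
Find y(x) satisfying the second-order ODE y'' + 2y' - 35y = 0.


Characteristic equation: r² + 2r - 35 = 0.
Factor: (r + 7)(r - 5) = 0 ⇒ r = -7, 5 (distinct real).
General solution: y = C₁e^(-7x) + C₂e^(5x).


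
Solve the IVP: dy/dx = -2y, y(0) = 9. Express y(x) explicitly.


General solution of y' = -2y is y = Ce^(-2x).
Apply y(0) = 9: C = 9.
Particular solution: y = 9e^(-2x).


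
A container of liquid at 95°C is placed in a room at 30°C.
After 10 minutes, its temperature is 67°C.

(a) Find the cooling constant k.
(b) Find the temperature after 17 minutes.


Newton's law: T(t) = T_a + (T₀ - T_a)e^(-kt).
(a) Use T(10) = 67: (67 - 30)/(95 - 30) = e^(-k·10), so k = -ln(0.569)/10 ≈ 0.0563.
(b) Apply k to t = 17: T(17) = 30 + (65)e^(-0.958) ≈ 54.9°C.


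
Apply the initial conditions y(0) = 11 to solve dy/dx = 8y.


General solution of y' = 8y is y = Ce^(8x).
Apply y(0) = 11: C = 11.
Particular solution: y = 11e^(8x).


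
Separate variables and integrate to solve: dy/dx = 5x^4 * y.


Separate variables: dy/y = 5x^4 dx.
Integrate: ln|y| = x^5 + C₀.
Exponentiate: y = Ce^(x^5).


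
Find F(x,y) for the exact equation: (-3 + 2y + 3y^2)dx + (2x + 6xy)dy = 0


Check exactness: ∂M/∂y = 2 + 6y and ∂N/∂x = 2 + 6y; equal, so the equation is exact.
Integrate M with respect to x (treating y as constant): ∫M dx = -3x + 2xy + 3xy^2 + h(y).
Differentiate w.r.t. y and set equal to N: all terms match, so h'(y) = 0 and h is a constant absorbed into C.
General solution: -3x + 2xy + 3xy^2 = C.


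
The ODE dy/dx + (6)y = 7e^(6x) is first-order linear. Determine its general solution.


P(x) = 6 ⇒ μ = e^(6x).
(μ y)' = 7e^(12x) ⇒ μ y = (7/12)e^(12x) + C.
Divide by μ: y = (7/12)e^(6x) + Ce^(-6x).


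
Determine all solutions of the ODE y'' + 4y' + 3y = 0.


Characteristic equation: r² + 4r + 3 = 0.
Factor: (r + 1)(r + 3) = 0 ⇒ r = -1, -3 (distinct real).
General solution: y = C₁e^(-x) + C₂e^(-3x).


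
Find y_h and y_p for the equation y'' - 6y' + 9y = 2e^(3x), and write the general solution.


Characteristic polynomial (r - 3)² = 0; repeated root r = 3.
y_h = (C₁ + C₂x)e^(3x). Forcing matches the repeated root (resonance), so try y_p = Ax² e^(3x).
Substitute and solve for A: 2A = 2, so A = 1.
General solution: y = (C₁ + C₂x + x²)e^(3x).


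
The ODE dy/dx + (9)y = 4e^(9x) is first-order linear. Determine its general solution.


P(x) = 9 ⇒ μ = e^(9x).
(μ y)' = 4e^(18x) ⇒ μ y = (4/18)e^(18x) + C.
Divide by μ: y = (2/9)e^(9x) + Ce^(-9x).


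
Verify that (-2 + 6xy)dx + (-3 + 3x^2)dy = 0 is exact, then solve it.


Check exactness: ∂M/∂y = 6x and ∂N/∂x = 6x; equal, so the equation is exact.
Integrate M with respect to x (treating y as constant): ∫M dx = -2x + 3x^2y + h(y).
Differentiate w.r.t. y and set equal to N: the x-dependent terms already match, leaving h'(y) = -3. Integrate: h(y) = -3y.
So F(x,y) = -3y - 2x + 3x^2y.
General solution: -3y - 2x + 3x^2y = C.


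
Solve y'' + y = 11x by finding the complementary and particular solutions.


Homogeneous: r² + 1 = 0 ⇒ r = ±1i, y_h = C₁cos(x) + C₂sin(x).
Polynomial forcing; try y_p = Ax + B. Then y_p'' + 1 y_p = 1(Ax + B) = 11x, so B = 0 and A = 11.
General solution: y = C₁cos(x) + C₂sin(x) + 11x.


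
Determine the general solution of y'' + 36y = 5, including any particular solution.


Homogeneous part: r² + 36 = 0 ⇒ r = ±6i, so y_h = C₁cos(6x) + C₂sin(6x).
Try constant y_p = A; plug in: 36A = 5 ⇒ A = 5/36.
General solution: y = C₁cos(6x) + C₂sin(6x) + 5/36.


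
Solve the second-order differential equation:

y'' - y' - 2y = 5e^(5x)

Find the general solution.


Characteristic roots of r² - r - 2 = 0 are 2, -1.
y_h = C₁e^(2x) + C₂e^(-x).
Forcing exponent 5 is not a characteristic root; try y_p = Ae^(5x).
Substitute: A·(25 + (-1)·5 + (-2)) = A·18 = 5, so A = 5/18.
General solution: y = C₁e^(2x) + C₂e^(-x) + (5/18)e^(5x).


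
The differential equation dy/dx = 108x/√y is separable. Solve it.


Separate: √y dy = 108x dx.
Integrate: (2/3)y^(3/2) = 54x² + C.


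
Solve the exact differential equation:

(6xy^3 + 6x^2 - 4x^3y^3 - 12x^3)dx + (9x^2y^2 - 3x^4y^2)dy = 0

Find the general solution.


Check exactness: ∂M/∂y = 18xy^2 - 12x^3y^2 and ∂N/∂x = 18xy^2 - 12x^3y^2; equal, so the equation is exact.
Integrate M with respect to x (treating y as constant): ∫M dx = 3x^2y^3 + 2x^3 - x^4y^3 - 3x^4 + h(y).
Differentiate w.r.t. y and set equal to N: all terms match, so h'(y) = 0 and h is a constant absorbed into C.
General solution: 3x^2y^3 + 2x^3 - x^4y^3 - 3x^4 = C.


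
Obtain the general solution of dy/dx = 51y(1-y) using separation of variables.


Separate: dy/[y(1-y)] = 51 dx.
Partial fractions: 1/[y(1-y)] = 1/y + 1/(1-y).
Integrate: ln|y/(1-y)| = 51x + C₀.
Solve for y: y = 1/(1 + Ce^(-51x)).


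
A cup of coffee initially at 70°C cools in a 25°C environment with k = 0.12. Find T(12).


Newton's law: dT/dt = -k(T - T_a) has solution T(t) = T_a + (T₀ - T_a)e^(-kt).
Plug in T_a = 25, T₀ = 70, k = 0.12, t = 12: T(12) = 25 + (45)e^(-1.44) ≈ 35.7°C.


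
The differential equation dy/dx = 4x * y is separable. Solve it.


Separate variables: dy/y = 4x dx.
Integrate: ln|y| = 2x^2 + C₀.
Exponentiate: y = Ce^(2x^2).


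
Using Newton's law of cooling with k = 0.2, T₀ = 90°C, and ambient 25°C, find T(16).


Newton's law: dT/dt = -k(T - T_a) has solution T(t) = T_a + (T₀ - T_a)e^(-kt).
Plug in T_a = 25, T₀ = 90, k = 0.2, t = 16: T(16) = 25 + (65)e^(-3.20) ≈ 27.6°C.


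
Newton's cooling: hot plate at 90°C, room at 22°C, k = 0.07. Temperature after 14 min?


Newton's law: dT/dt = -k(T - T_a) has solution T(t) = T_a + (T₀ - T_a)e^(-kt).
Plug in T_a = 22, T₀ = 90, k = 0.07, t = 14: T(14) = 22 + (68)e^(-0.98) ≈ 47.5°C.


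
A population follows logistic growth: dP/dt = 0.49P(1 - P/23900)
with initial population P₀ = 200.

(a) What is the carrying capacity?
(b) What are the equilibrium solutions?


Logistic ODE dP/dt = 0.49P(1 - P/23900) has equilibria where dP/dt = 0, i.e. P = 0 or P = 23900.
The coefficient (1 - P/K) = 0 when P = K, identifying K = 23900 as the carrying capacity.
(a) K = 23900; (b) equilibria P = 0 and P = 23900.


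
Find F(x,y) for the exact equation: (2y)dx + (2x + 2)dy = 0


Check exactness: ∂M/∂y = 2 and ∂N/∂x = 2; equal, so the equation is exact.
Integrate M with respect to x (treating y as constant): ∫M dx = 2xy + h(y).
Differentiate w.r.t. y and set equal to N: the x-dependent terms already match, leaving h'(y) = 2. Integrate: h(y) = 2y.
So F(x,y) = 2xy + 2y.
General solution: 2xy + 2y = C.


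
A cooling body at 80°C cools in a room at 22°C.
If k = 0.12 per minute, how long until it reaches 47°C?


From T(t) = T_a + (T₀ - T_a)e^(-kt), set T(t) = 47:
(47 - 22) / (80 - 22) = e^(-0.12t), so t = -ln(0.431)/0.12 ≈ 7.0 minutes.


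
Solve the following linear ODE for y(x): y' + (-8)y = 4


P(x) = -8 ⇒ μ = e^(-8x).
(μ y)' = 4e^(-8x) ⇒ μ y = -(1/2)e^(-8x) + C.
Divide by μ: y = -1/2 + Ce^(8x).


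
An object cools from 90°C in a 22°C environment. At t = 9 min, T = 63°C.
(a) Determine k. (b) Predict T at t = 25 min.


Newton's law: T(t) = T_a + (T₀ - T_a)e^(-kt).
(a) Use T(9) = 63: (63 - 22)/(90 - 22) = e^(-k·9), so k = -ln(0.603)/9 ≈ 0.0562.
(b) Apply k to t = 25: T(25) = 22 + (68)e^(-1.405) ≈ 38.7°C.


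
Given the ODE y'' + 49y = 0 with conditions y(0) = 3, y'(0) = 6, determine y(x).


Characteristic roots of r² + 49 = 0 are ±7i, so y = C₁cos(7x) + C₂sin(7x).
Apply y(0) = 3: C₁ = 3. Differentiate and apply y'(0) = 6: 7·C₂ = 6, so C₂ = 6/7.
Particular solution: y = 3cos(7x) + (6/7)sin(7x).


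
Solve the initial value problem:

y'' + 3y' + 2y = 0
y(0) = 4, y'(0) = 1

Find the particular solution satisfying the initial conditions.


Characteristic roots of r² + 3r + 2 = 0 are -2, -1.
General solution y = c₁ e^(-2x) + c₂ e^(-x).
Apply y(0) = 4: c₁ + c₂ = 4. Apply y'(0) = 1: -2 c₁ - 1 c₂ = 1.
Solve: c₁ = -5, c₂ = 9.
Particular solution: y = -5e^(-2x) + 9e^(-x).


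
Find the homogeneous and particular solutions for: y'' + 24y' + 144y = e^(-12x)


Characteristic polynomial (r + 12)² = 0; repeated root r = -12.
y_h = (C₁ + C₂x)e^(-12x). Forcing matches the repeated root (resonance), so try y_p = Ax² e^(-12x).
Substitute and solve for A: 2A = 1, so A = 1/2.
General solution: y = (C₁ + C₂x + (1/2)x²)e^(-12x).


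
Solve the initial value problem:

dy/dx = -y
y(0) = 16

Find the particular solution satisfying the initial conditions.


General solution of y' = -y is y = Ce^(-x).
Apply y(0) = 16: C = 16.
Particular solution: y = 16e^(-x).


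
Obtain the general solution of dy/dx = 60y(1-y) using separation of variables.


Separate: dy/[y(1-y)] = 60 dx.
Partial fractions: 1/[y(1-y)] = 1/y + 1/(1-y).
Integrate: ln|y/(1-y)| = 60x + C₀.
Solve for y: y = 1/(1 + Ce^(-60x)).


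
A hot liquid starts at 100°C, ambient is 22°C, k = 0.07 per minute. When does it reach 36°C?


From T(t) = T_a + (T₀ - T_a)e^(-kt), set T(t) = 36:
(36 - 22) / (100 - 22) = e^(-0.07t), so t = -ln(0.179)/0.07 ≈ 24.5 minutes.


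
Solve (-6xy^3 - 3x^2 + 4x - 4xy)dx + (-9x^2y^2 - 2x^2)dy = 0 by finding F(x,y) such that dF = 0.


Check exactness: ∂M/∂y = -18xy^2 - 4x and ∂N/∂x = -18xy^2 - 4x; equal, so the equation is exact.
Integrate M with respect to x (treating y as constant): ∫M dx = -3x^2y^3 - x^3 + 2x^2 - 2x^2y + h(y).
Differentiate w.r.t. y and set equal to N: all terms match, so h'(y) = 0 and h is a constant absorbed into C.
General solution: -3x^2y^3 - x^3 + 2x^2 - 2x^2y = C.


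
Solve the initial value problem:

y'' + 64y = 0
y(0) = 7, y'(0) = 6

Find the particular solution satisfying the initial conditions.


Characteristic roots of r² + 64 = 0 are ±8i, so y = C₁cos(8x) + C₂sin(8x).
Apply y(0) = 7: C₁ = 7. Differentiate and apply y'(0) = 6: 8·C₂ = 6, so C₂ = 3/4.
Particular solution: y = 7cos(8x) + (3/4)sin(8x).


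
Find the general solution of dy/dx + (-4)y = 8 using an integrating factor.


P(x) = -4 ⇒ μ = e^(-4x).
(μ y)' = 8e^(-4x) ⇒ μ y = -2e^(-4x) + C.
Divide by μ: y = -2 + Ce^(4x).


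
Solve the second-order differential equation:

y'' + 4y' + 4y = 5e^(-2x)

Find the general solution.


Characteristic polynomial (r + 2)² = 0; repeated root r = -2.
y_h = (C₁ + C₂x)e^(-2x). Forcing matches the repeated root (resonance), so try y_p = Ax² e^(-2x).
Substitute and solve for A: 2A = 5, so A = 5/2.
General solution: y = (C₁ + C₂x + (5/2)x²)e^(-2x).


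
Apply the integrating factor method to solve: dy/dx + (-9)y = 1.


P(x) = -9 ⇒ μ = e^(-9x).
(μ y)' = e^(-9x) ⇒ μ y = -(1/9)e^(-9x) + C.
Divide by μ: y = -1/9 + Ce^(9x).


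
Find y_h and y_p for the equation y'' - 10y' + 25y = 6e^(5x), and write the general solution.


Characteristic polynomial (r - 5)² = 0; repeated root r = 5.
y_h = (C₁ + C₂x)e^(5x). Forcing matches the repeated root (resonance), so try y_p = Ax² e^(5x).
Substitute and solve for A: 2A = 6, so A = 3.
General solution: y = (C₁ + C₂x + 3x²)e^(5x).


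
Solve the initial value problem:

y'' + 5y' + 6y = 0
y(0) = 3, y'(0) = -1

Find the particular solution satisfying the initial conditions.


Characteristic roots of r² + 5r + 6 = 0 are -2, -3.
General solution y = c₁ e^(-2x) + c₂ e^(-3x).
Apply y(0) = 3: c₁ + c₂ = 3. Apply y'(0) = -1: -2 c₁ - 3 c₂ = -1.
Solve: c₁ = 8, c₂ = -5.
Particular solution: y = 8e^(-2x) - 5e^(-3x).


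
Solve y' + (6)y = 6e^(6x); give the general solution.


P(x) = 6 ⇒ μ = e^(6x).
(μ y)' = 6e^(12x) ⇒ μ y = (6/12)e^(12x) + C.
Divide by μ: y = (1/2)e^(6x) + Ce^(-6x).
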